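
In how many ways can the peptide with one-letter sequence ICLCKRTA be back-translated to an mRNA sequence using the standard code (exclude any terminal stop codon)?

13824

Ile: 3 codons.
Cys: 2 codons.
Leu: 6 codons.
Cys: 2 codons.
Lys: 2 codons.
Arg: 6 codons.
Thr: 4 codons.
Ala: 4 codons.
3 × 2 × 6 × 2 × 2 × 6 × 4 × 4 = 13824.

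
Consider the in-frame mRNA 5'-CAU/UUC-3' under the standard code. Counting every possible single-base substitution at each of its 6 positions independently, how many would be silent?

2

Codon 1 (CAU, His): 1 synonymous substitution.
Codon 2 (UUC, Phe): 1 synonymous substitution.
Total: 1 + 1 = 2.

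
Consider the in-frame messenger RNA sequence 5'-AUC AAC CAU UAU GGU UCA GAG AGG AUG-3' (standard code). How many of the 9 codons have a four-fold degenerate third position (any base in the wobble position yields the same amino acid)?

2

Codon 1 AUC (Ile): third position 3-fold.
Codon 2 AAC (Asn): third position 2-fold.
Codon 3 CAU (His): third position 2-fold.
Codon 4 UAU (Tyr): third position 2-fold.
Codon 5 GGU (Gly): third position 4-fold.
Codon 6 UCA (Ser): third position 4-fold.
Codon 7 GAG (Glu): third position 2-fold.
Codon 8 AGG (Arg): third position 2-fold.
Codon 9 AUG (Met): third position 1-fold.
Four-fold degenerate third positions: 2.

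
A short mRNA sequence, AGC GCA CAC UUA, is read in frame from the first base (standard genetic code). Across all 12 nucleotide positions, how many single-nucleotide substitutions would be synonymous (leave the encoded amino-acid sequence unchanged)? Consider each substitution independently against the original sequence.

7

Codon 1 (AGC, Ser): 1 synonymous substitution.
Codon 2 (GCA, Ala): 3 synonymous substitutions.
Codon 3 (CAC, His): 1 synonymous substitution.
Codon 4 (UUA, Leu): 2 synonymous substitutions.
Total: 1 + 3 + 1 + 2 = 7.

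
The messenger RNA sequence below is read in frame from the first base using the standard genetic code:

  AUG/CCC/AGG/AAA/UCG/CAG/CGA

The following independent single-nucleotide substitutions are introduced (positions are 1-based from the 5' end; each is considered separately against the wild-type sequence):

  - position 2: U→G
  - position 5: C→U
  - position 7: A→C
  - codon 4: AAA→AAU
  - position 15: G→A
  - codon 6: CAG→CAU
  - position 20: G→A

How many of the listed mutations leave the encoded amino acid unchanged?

2

Codon 1: AUG (Met) → AGG (Arg) — missense.
Codon 2: CCC (Pro) → CUC (Leu) — missense.
Codon 3: AGG (Arg) → CGG (Arg) — synonymous.
Codon 4: AAA (Lys) → AAU (Asn) — missense.
Codon 5: UCG (Ser) → UCA (Ser) — synonymous.
Codon 6: CAG (Gln) → CAU (His) — missense.
Codon 7: CGA (Arg) → CAA (Gln) — missense.
Synonymous: 2 of 7.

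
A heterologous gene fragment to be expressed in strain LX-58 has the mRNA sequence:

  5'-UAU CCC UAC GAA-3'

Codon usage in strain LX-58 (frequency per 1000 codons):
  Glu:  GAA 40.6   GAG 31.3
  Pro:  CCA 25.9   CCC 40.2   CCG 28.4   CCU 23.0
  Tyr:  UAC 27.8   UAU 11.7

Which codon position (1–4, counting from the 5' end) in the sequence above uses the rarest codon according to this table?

Codon 1 UAU (Tyr): 11.7 per 1000.
Codon 2 CCC (Pro): 40.2 per 1000.
Codon 3 UAC (Tyr): 27.8 per 1000.
Codon 4 GAA (Glu): 40.6 per 1000.
Lowest frequency is 11.7 at codon 1.

1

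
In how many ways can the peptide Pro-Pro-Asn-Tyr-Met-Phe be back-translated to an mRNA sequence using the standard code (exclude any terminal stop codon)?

128

Pro: 4 codons.
Pro: 4 codons.
Asn: 2 codons.
Tyr: 2 codons.
Met: 1 codon.
Phe: 2 codons.
4 × 4 × 2 × 2 × 1 × 2 = 128.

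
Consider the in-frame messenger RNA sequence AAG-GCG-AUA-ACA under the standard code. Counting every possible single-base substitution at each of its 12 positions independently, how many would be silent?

Codon 1 (AAG, Lys): 1 synonymous substitution.
Codon 2 (GCG, Ala): 3 synonymous substitutions.
Codon 3 (AUA, Ile): 2 synonymous substitutions.
Codon 4 (ACA, Thr): 3 synonymous substitutions.
Total: 1 + 3 + 2 + 3 = 9.

9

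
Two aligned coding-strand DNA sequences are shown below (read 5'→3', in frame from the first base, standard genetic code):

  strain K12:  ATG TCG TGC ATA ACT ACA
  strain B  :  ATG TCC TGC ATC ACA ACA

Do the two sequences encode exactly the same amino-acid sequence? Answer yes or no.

Codon 1: ATG Met / ATG Met — identical.
Codon 2: TCG Ser / TCC Ser — synonymous.
Codon 3: TGC Cys / TGC Cys — identical.
Codon 4: ATA Ile / ATC Ile — synonymous.
Codon 5: ACT Thr / ACA Thr — synonymous.
Codon 6: ACA Thr / ACA Thr — identical.
Nonsynonymous differences: 0 → same protein.

yes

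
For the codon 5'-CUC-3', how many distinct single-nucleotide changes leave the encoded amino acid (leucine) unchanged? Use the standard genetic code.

3

Position 1: none → 0 synonymous.
Position 2: none → 0 synonymous.
Position 3: CUU, CUA, CUG → 3 synonymous.
Total: 0 + 0 + 3 = 3.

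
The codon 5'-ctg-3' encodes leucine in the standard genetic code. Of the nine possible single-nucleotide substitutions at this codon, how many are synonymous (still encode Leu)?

4

Position 1: TTG → 1 synonymous.
Position 2: none → 0 synonymous.
Position 3: CTT, CTC, CTA → 3 synonymous.
Total: 1 + 0 + 3 = 4.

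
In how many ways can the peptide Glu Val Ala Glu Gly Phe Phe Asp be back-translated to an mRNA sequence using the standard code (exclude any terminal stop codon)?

2048

Glu: 2 codons.
Val: 4 codons.
Ala: 4 codons.
Glu: 2 codons.
Gly: 4 codons.
Phe: 2 codons.
Phe: 2 codons.
Asp: 2 codons.
2 × 4 × 4 × 2 × 4 × 2 × 2 × 2 = 2048.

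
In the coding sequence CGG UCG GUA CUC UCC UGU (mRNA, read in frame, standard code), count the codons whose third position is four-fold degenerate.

Codon 1 CGG (Arg): third position 4-fold.
Codon 2 UCG (Ser): third position 4-fold.
Codon 3 GUA (Val): third position 4-fold.
Codon 4 CUC (Leu): third position 4-fold.
Codon 5 UCC (Ser): third position 4-fold.
Codon 6 UGU (Cys): third position 2-fold.
Four-fold degenerate third positions: 5.

5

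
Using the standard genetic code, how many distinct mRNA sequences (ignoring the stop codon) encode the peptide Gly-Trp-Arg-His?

Gly: 4 codons.
Trp: 1 codon.
Arg: 6 codons.
His: 2 codons.
4 × 1 × 6 × 2 = 48.

48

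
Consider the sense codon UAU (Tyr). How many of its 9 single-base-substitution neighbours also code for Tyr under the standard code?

Position 1: none → 0 synonymous.
Position 2: none → 0 synonymous.
Position 3: UAC → 1 synonymous.
Total: 0 + 0 + 1 = 1.

1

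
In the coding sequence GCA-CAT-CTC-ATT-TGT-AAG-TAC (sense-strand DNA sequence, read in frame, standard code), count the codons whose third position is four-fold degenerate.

Codon 1 GCA (Ala): third position 4-fold.
Codon 2 CAT (His): third position 2-fold.
Codon 3 CTC (Leu): third position 4-fold.
Codon 4 ATT (Ile): third position 3-fold.
Codon 5 TGT (Cys): third position 2-fold.
Codon 6 AAG (Lys): third position 2-fold.
Codon 7 TAC (Tyr): third position 2-fold.
Four-fold degenerate third positions: 2.

2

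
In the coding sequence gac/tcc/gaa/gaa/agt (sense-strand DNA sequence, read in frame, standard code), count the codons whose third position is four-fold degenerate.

Codon 1 GAC (Asp): third position 2-fold.
Codon 2 TCC (Ser): third position 4-fold.
Codon 3 GAA (Glu): third position 2-fold.
Codon 4 GAA (Glu): third position 2-fold.
Codon 5 AGT (Ser): third position 2-fold.
Four-fold degenerate third positions: 1.

1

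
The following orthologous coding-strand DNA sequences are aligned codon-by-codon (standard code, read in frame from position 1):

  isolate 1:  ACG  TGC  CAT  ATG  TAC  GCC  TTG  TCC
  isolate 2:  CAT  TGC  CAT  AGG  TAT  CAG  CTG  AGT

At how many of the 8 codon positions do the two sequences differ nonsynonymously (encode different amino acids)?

3

Codon 1: ACG Thr / CAT His — nonsynonymous.
Codon 2: TGC Cys / TGC Cys — identical.
Codon 3: CAT His / CAT His — identical.
Codon 4: ATG Met / AGG Arg — nonsynonymous.
Codon 5: TAC Tyr / TAT Tyr — synonymous.
Codon 6: GCC Ala / CAG Gln — nonsynonymous.
Codon 7: TTG Leu / CTG Leu — synonymous.
Codon 8: TCC Ser / AGT Ser — synonymous.
Nonsynonymous differences: 3.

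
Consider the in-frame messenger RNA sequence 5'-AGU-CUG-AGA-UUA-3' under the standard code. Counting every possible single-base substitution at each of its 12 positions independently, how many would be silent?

Codon 1 (AGU, Ser): 1 synonymous substitution.
Codon 2 (CUG, Leu): 4 synonymous substitutions.
Codon 3 (AGA, Arg): 2 synonymous substitutions.
Codon 4 (UUA, Leu): 2 synonymous substitutions.
Total: 1 + 4 + 2 + 2 = 9.

9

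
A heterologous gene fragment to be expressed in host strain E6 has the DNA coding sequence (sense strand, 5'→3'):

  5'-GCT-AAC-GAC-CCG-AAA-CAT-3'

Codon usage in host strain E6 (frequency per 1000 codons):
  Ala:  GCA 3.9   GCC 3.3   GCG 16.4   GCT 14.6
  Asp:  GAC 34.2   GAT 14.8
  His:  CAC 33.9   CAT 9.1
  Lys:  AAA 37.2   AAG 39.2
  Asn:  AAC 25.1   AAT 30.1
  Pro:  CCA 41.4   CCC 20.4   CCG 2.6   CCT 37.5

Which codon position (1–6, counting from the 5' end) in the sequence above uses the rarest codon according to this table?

4

Codon 1 GCT (Ala): 14.6 per 1000.
Codon 2 AAC (Asn): 25.1 per 1000.
Codon 3 GAC (Asp): 34.2 per 1000.
Codon 4 CCG (Pro): 2.6 per 1000.
Codon 5 AAA (Lys): 37.2 per 1000.
Codon 6 CAT (His): 9.1 per 1000.
Lowest frequency is 2.6 at codon 4.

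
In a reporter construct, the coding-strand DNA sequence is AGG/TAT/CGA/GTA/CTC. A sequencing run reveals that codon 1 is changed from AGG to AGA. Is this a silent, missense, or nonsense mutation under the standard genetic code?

Position 3 falls in codon 1: AGG → Arg.
After the substitution the codon is AGA → Arg.
Both encode Arg, so the change is synonymous.

silent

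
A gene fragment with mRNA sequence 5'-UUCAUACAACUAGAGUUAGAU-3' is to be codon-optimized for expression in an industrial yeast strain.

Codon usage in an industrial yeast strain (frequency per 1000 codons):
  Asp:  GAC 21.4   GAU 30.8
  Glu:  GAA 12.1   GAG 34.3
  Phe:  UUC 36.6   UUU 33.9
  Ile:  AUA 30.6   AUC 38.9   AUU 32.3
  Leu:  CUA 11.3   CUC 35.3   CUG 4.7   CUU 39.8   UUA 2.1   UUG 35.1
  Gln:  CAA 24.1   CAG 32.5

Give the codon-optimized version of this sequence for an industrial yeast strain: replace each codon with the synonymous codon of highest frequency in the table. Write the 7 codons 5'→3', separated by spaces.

UUC AUC CAG CUU GAG CUU GAU

Codon 1 (Phe): best is UUC at 36.6.
Codon 2 (Ile): best is AUC at 38.9.
Codon 3 (Gln): best is CAG at 32.5.
Codon 4 (Leu): best is CUU at 39.8.
Codon 5 (Glu): best is GAG at 34.3.
Codon 6 (Leu): best is CUU at 39.8.
Codon 7 (Asp): best is GAU at 30.8.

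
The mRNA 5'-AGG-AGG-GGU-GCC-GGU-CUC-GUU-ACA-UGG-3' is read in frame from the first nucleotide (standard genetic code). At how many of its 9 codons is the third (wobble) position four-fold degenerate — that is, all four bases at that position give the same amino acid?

Codon 1 AGG (Arg): third position 2-fold.
Codon 2 AGG (Arg): third position 2-fold.
Codon 3 GGU (Gly): third position 4-fold.
Codon 4 GCC (Ala): third position 4-fold.
Codon 5 GGU (Gly): third position 4-fold.
Codon 6 CUC (Leu): third position 4-fold.
Codon 7 GUU (Val): third position 4-fold.
Codon 8 ACA (Thr): third position 4-fold.
Codon 9 UGG (Trp): third position 1-fold.
Four-fold degenerate third positions: 6.

6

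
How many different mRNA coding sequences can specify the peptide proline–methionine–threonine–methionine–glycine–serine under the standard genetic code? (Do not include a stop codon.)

Pro: 4 codons.
Met: 1 codon.
Thr: 4 codons.
Met: 1 codon.
Gly: 4 codons.
Ser: 6 codons.
4 × 1 × 4 × 1 × 4 × 6 = 384.

384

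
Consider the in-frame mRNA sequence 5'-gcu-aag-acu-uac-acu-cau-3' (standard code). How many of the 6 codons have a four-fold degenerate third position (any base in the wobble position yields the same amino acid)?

3

Codon 1 GCU (Ala): third position 4-fold.
Codon 2 AAG (Lys): third position 2-fold.
Codon 3 ACU (Thr): third position 4-fold.
Codon 4 UAC (Tyr): third position 2-fold.
Codon 5 ACU (Thr): third position 4-fold.
Codon 6 CAU (His): third position 2-fold.
Four-fold degenerate third positions: 3.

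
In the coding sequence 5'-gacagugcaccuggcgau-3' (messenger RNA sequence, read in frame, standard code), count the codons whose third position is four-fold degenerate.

Codon 1 GAC (Asp): third position 2-fold.
Codon 2 AGU (Ser): third position 2-fold.
Codon 3 GCA (Ala): third position 4-fold.
Codon 4 CCU (Pro): third position 4-fold.
Codon 5 GGC (Gly): third position 4-fold.
Codon 6 GAU (Asp): third position 2-fold.
Four-fold degenerate third positions: 3.

3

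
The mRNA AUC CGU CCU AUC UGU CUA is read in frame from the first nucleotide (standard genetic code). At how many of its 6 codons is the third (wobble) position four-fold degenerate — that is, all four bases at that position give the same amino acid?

3

Codon 1 AUC (Ile): third position 3-fold.
Codon 2 CGU (Arg): third position 4-fold.
Codon 3 CCU (Pro): third position 4-fold.
Codon 4 AUC (Ile): third position 3-fold.
Codon 5 UGU (Cys): third position 2-fold.
Codon 6 CUA (Leu): third position 4-fold.
Four-fold degenerate third positions: 3.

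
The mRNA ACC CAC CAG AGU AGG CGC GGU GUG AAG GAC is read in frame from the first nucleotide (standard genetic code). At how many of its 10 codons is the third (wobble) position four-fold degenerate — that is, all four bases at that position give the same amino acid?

4

Codon 1 ACC (Thr): third position 4-fold.
Codon 2 CAC (His): third position 2-fold.
Codon 3 CAG (Gln): third position 2-fold.
Codon 4 AGU (Ser): third position 2-fold.
Codon 5 AGG (Arg): third position 2-fold.
Codon 6 CGC (Arg): third position 4-fold.
Codon 7 GGU (Gly): third position 4-fold.
Codon 8 GUG (Val): third position 4-fold.
Codon 9 AAG (Lys): third position 2-fold.
Codon 10 GAC (Asp): third position 2-fold.
Four-fold degenerate third positions: 4.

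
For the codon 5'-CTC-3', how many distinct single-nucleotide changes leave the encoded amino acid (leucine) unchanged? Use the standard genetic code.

Position 1: none → 0 synonymous.
Position 2: none → 0 synonymous.
Position 3: CTT, CTA, CTG → 3 synonymous.
Total: 0 + 0 + 3 = 3.

3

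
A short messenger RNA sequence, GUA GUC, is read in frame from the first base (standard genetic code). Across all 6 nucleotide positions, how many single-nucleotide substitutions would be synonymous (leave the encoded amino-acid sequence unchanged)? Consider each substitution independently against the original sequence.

Codon 1 (GUA, Val): 3 synonymous substitutions.
Codon 2 (GUC, Val): 3 synonymous substitutions.
Total: 3 + 3 = 6.

6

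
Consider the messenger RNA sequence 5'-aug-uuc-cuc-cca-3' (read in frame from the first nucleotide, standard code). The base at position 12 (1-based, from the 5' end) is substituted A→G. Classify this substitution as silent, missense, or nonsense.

silent

Position 12 falls in codon 4: CCA → Pro.
After the substitution the codon is CCG → Pro.
Both encode Pro, so the change is synonymous.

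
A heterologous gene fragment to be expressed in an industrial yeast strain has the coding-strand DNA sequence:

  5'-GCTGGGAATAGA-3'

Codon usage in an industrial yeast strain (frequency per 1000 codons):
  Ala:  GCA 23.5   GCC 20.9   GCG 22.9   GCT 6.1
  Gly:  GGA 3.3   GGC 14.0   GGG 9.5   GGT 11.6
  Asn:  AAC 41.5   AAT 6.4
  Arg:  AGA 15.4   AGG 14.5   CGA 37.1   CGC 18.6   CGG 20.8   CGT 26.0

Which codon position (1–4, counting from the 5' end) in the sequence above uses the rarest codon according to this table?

1

Codon 1 GCT (Ala): 6.1 per 1000.
Codon 2 GGG (Gly): 9.5 per 1000.
Codon 3 AAT (Asn): 6.4 per 1000.
Codon 4 AGA (Arg): 15.4 per 1000.
Lowest frequency is 6.1 at codon 1.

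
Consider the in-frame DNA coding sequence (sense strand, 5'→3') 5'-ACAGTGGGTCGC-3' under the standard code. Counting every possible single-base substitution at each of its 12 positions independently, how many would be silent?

Codon 1 (ACA, Thr): 3 synonymous substitutions.
Codon 2 (GTG, Val): 3 synonymous substitutions.
Codon 3 (GGT, Gly): 3 synonymous substitutions.
Codon 4 (CGC, Arg): 3 synonymous substitutions.
Total: 3 + 3 + 3 + 3 = 12.

12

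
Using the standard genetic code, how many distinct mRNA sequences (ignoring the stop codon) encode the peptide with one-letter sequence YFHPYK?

128

Tyr: 2 codons.
Phe: 2 codons.
His: 2 codons.
Pro: 4 codons.
Tyr: 2 codons.
Lys: 2 codons.
2 × 2 × 2 × 4 × 2 × 2 = 128.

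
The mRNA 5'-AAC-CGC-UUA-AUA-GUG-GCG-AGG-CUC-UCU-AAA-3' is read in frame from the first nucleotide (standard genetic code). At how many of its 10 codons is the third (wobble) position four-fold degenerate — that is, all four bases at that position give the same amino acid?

5

Codon 1 AAC (Asn): third position 2-fold.
Codon 2 CGC (Arg): third position 4-fold.
Codon 3 UUA (Leu): third position 2-fold.
Codon 4 AUA (Ile): third position 3-fold.
Codon 5 GUG (Val): third position 4-fold.
Codon 6 GCG (Ala): third position 4-fold.
Codon 7 AGG (Arg): third position 2-fold.
Codon 8 CUC (Leu): third position 4-fold.
Codon 9 UCU (Ser): third position 4-fold.
Codon 10 AAA (Lys): third position 2-fold.
Four-fold degenerate third positions: 5.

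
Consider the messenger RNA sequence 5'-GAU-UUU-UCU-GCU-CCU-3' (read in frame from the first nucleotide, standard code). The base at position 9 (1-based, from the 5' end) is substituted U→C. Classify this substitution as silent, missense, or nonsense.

Position 9 falls in codon 3: UCU → Ser.
After the substitution the codon is UCC → Ser.
Both encode Ser, so the change is synonymous.

silent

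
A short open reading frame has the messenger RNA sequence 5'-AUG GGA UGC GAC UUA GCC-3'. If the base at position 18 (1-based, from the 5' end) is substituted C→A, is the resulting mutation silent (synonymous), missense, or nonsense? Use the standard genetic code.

silent

Position 18 falls in codon 6: GCC → Ala.
After the substitution the codon is GCA → Ala.
Both encode Ala, so the change is synonymous.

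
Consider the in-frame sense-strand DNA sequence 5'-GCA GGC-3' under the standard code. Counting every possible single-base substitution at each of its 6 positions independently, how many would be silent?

6

Codon 1 (GCA, Ala): 3 synonymous substitutions.
Codon 2 (GGC, Gly): 3 synonymous substitutions.
Total: 3 + 3 = 6.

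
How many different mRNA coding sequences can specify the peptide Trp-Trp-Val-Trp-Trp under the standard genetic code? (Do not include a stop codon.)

Trp: 1 codon.
Trp: 1 codon.
Val: 4 codons.
Trp: 1 codon.
Trp: 1 codon.
1 × 1 × 4 × 1 × 1 = 4.

4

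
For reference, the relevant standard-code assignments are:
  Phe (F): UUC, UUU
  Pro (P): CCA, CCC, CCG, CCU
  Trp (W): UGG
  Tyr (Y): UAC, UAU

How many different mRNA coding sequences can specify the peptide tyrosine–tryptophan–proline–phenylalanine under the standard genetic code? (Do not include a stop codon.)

Tyr: 2 codons.
Trp: 1 codon.
Pro: 4 codons.
Phe: 2 codons.
2 × 1 × 4 × 2 = 16.

16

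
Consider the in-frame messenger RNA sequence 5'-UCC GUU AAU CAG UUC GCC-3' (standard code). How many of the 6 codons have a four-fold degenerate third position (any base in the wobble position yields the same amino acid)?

3

Codon 1 UCC (Ser): third position 4-fold.
Codon 2 GUU (Val): third position 4-fold.
Codon 3 AAU (Asn): third position 2-fold.
Codon 4 CAG (Gln): third position 2-fold.
Codon 5 UUC (Phe): third position 2-fold.
Codon 6 GCC (Ala): third position 4-fold.
Four-fold degenerate third positions: 3.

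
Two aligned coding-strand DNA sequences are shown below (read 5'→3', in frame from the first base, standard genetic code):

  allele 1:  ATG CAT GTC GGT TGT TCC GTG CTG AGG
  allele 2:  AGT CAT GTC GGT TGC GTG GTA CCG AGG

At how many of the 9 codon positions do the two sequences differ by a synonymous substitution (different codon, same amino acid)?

Codon 1: ATG Met / AGT Ser — nonsynonymous.
Codon 2: CAT His / CAT His — identical.
Codon 3: GTC Val / GTC Val — identical.
Codon 4: GGT Gly / GGT Gly — identical.
Codon 5: TGT Cys / TGC Cys — synonymous.
Codon 6: TCC Ser / GTG Val — nonsynonymous.
Codon 7: GTG Val / GTA Val — synonymous.
Codon 8: CTG Leu / CCG Pro — nonsynonymous.
Codon 9: AGG Arg / AGG Arg — identical.
Synonymous differences: 2.

2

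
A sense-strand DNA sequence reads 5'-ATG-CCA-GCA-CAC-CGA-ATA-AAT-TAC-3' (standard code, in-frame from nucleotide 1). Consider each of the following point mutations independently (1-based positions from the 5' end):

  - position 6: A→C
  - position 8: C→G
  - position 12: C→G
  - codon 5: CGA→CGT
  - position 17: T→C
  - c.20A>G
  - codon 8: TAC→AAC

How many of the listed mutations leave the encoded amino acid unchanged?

2

Codon 2: CCA (Pro) → CCC (Pro) — synonymous.
Codon 3: GCA (Ala) → GGA (Gly) — missense.
Codon 4: CAC (His) → CAG (Gln) — missense.
Codon 5: CGA (Arg) → CGT (Arg) — synonymous.
Codon 6: ATA (Ile) → ACA (Thr) — missense.
Codon 7: AAT (Asn) → AGT (Ser) — missense.
Codon 8: TAC (Tyr) → AAC (Asn) — missense.
Synonymous: 2 of 7.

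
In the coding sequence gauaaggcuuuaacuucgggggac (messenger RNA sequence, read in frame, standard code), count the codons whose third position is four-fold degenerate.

4

Codon 1 GAU (Asp): third position 2-fold.
Codon 2 AAG (Lys): third position 2-fold.
Codon 3 GCU (Ala): third position 4-fold.
Codon 4 UUA (Leu): third position 2-fold.
Codon 5 ACU (Thr): third position 4-fold.
Codon 6 UCG (Ser): third position 4-fold.
Codon 7 GGG (Gly): third position 4-fold.
Codon 8 GAC (Asp): third position 2-fold.
Four-fold degenerate third positions: 4.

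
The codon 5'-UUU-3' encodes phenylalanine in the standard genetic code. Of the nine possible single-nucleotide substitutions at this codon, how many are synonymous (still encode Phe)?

Position 1: none → 0 synonymous.
Position 2: none → 0 synonymous.
Position 3: UUC → 1 synonymous.
Total: 0 + 0 + 1 = 1.

1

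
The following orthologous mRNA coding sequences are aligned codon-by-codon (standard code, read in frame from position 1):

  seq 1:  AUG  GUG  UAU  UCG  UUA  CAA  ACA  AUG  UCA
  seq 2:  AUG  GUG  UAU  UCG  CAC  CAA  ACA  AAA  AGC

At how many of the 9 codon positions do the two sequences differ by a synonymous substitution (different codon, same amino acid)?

1

Codon 1: AUG Met / AUG Met — identical.
Codon 2: GUG Val / GUG Val — identical.
Codon 3: UAU Tyr / UAU Tyr — identical.
Codon 4: UCG Ser / UCG Ser — identical.
Codon 5: UUA Leu / CAC His — nonsynonymous.
Codon 6: CAA Gln / CAA Gln — identical.
Codon 7: ACA Thr / ACA Thr — identical.
Codon 8: AUG Met / AAA Lys — nonsynonymous.
Codon 9: UCA Ser / AGC Ser — synonymous.
Synonymous differences: 1.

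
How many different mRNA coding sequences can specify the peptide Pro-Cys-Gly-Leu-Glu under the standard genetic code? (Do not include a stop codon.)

Pro: 4 codons.
Cys: 2 codons.
Gly: 4 codons.
Leu: 6 codons.
Glu: 2 codons.
4 × 2 × 4 × 6 × 2 = 384.

384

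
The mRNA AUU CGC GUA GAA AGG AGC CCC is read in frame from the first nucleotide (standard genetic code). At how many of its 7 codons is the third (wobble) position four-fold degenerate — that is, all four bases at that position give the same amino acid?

3

Codon 1 AUU (Ile): third position 3-fold.
Codon 2 CGC (Arg): third position 4-fold.
Codon 3 GUA (Val): third position 4-fold.
Codon 4 GAA (Glu): third position 2-fold.
Codon 5 AGG (Arg): third position 2-fold.
Codon 6 AGC (Ser): third position 2-fold.
Codon 7 CCC (Pro): third position 4-fold.
Four-fold degenerate third positions: 3.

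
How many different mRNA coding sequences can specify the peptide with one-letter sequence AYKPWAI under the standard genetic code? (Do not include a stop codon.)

Ala: 4 codons.
Tyr: 2 codons.
Lys: 2 codons.
Pro: 4 codons.
Trp: 1 codon.
Ala: 4 codons.
Ile: 3 codons.
4 × 2 × 2 × 4 × 1 × 4 × 3 = 768.

768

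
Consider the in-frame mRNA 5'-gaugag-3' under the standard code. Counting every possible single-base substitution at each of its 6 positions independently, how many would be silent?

Codon 1 (GAU, Asp): 1 synonymous substitution.
Codon 2 (GAG, Glu): 1 synonymous substitution.
Total: 1 + 1 = 2.

2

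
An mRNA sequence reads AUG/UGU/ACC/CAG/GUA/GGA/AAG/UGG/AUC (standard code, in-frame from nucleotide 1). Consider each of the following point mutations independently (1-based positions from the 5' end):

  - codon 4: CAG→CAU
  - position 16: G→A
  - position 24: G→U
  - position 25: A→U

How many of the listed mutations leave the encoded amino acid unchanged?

Codon 4: CAG (Gln) → CAU (His) — missense.
Codon 6: GGA (Gly) → AGA (Arg) — missense.
Codon 8: UGG (Trp) → UGU (Cys) — missense.
Codon 9: AUC (Ile) → UUC (Phe) — missense.
Synonymous: 0 of 4.

0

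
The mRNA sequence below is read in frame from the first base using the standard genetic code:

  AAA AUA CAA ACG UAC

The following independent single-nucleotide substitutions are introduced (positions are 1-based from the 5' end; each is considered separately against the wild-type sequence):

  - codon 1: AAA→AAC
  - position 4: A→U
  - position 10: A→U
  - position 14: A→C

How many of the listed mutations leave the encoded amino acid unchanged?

Codon 1: AAA (Lys) → AAC (Asn) — missense.
Codon 2: AUA (Ile) → UUA (Leu) — missense.
Codon 4: ACG (Thr) → UCG (Ser) — missense.
Codon 5: UAC (Tyr) → UCC (Ser) — missense.
Synonymous: 0 of 4.

0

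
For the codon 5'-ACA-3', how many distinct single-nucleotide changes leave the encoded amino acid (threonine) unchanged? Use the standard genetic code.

Position 1: none → 0 synonymous.
Position 2: none → 0 synonymous.
Position 3: ACT, ACC, ACG → 3 synonymous.
Total: 0 + 0 + 3 = 3.

3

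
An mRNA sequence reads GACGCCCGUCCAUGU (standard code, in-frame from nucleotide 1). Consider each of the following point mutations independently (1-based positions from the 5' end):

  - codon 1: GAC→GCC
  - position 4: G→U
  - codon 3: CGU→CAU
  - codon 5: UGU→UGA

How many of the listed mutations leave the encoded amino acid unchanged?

0

Codon 1: GAC (Asp) → GCC (Ala) — missense.
Codon 2: GCC (Ala) → UCC (Ser) — missense.
Codon 3: CGU (Arg) → CAU (His) — missense.
Codon 5: UGU (Cys) → UGA (Stop) — nonsense.
Synonymous: 0 of 4.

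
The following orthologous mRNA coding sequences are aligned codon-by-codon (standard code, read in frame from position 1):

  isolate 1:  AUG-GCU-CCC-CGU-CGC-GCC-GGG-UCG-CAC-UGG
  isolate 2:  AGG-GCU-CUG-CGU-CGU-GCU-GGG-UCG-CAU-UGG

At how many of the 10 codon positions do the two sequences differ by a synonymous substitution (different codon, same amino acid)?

Codon 1: AUG Met / AGG Arg — nonsynonymous.
Codon 2: GCU Ala / GCU Ala — identical.
Codon 3: CCC Pro / CUG Leu — nonsynonymous.
Codon 4: CGU Arg / CGU Arg — identical.
Codon 5: CGC Arg / CGU Arg — synonymous.
Codon 6: GCC Ala / GCU Ala — synonymous.
Codon 7: GGG Gly / GGG Gly — identical.
Codon 8: UCG Ser / UCG Ser — identical.
Codon 9: CAC His / CAU His — synonymous.
Codon 10: UGG Trp / UGG Trp — identical.
Synonymous differences: 3.

3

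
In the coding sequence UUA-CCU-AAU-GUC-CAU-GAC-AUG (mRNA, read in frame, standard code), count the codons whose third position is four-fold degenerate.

2

Codon 1 UUA (Leu): third position 2-fold.
Codon 2 CCU (Pro): third position 4-fold.
Codon 3 AAU (Asn): third position 2-fold.
Codon 4 GUC (Val): third position 4-fold.
Codon 5 CAU (His): third position 2-fold.
Codon 6 GAC (Asp): third position 2-fold.
Codon 7 AUG (Met): third position 1-fold.
Four-fold degenerate third positions: 2.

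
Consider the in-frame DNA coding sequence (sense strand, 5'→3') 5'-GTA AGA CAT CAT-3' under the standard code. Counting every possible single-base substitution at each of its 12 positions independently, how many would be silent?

7

Codon 1 (GTA, Val): 3 synonymous substitutions.
Codon 2 (AGA, Arg): 2 synonymous substitutions.
Codon 3 (CAT, His): 1 synonymous substitution.
Codon 4 (CAT, His): 1 synonymous substitution.
Total: 3 + 2 + 1 + 1 = 7.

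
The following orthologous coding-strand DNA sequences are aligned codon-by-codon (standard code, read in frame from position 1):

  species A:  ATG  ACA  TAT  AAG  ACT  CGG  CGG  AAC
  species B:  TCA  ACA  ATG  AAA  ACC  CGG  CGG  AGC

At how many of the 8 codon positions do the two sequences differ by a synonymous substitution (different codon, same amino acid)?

Codon 1: ATG Met / TCA Ser — nonsynonymous.
Codon 2: ACA Thr / ACA Thr — identical.
Codon 3: TAT Tyr / ATG Met — nonsynonymous.
Codon 4: AAG Lys / AAA Lys — synonymous.
Codon 5: ACT Thr / ACC Thr — synonymous.
Codon 6: CGG Arg / CGG Arg — identical.
Codon 7: CGG Arg / CGG Arg — identical.
Codon 8: AAC Asn / AGC Ser — nonsynonymous.
Synonymous differences: 2.

2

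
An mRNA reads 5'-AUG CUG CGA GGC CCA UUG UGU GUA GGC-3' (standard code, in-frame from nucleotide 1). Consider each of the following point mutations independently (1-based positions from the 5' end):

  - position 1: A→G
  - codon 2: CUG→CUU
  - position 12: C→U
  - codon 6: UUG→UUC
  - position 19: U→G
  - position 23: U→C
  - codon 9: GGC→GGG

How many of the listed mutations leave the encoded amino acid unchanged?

3

Codon 1: AUG (Met) → GUG (Val) — missense.
Codon 2: CUG (Leu) → CUU (Leu) — synonymous.
Codon 4: GGC (Gly) → GGU (Gly) — synonymous.
Codon 6: UUG (Leu) → UUC (Phe) — missense.
Codon 7: UGU (Cys) → GGU (Gly) — missense.
Codon 8: GUA (Val) → GCA (Ala) — missense.
Codon 9: GGC (Gly) → GGG (Gly) — synonymous.
Synonymous: 3 of 7.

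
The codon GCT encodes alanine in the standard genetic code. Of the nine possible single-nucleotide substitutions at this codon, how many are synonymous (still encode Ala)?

Position 1: none → 0 synonymous.
Position 2: none → 0 synonymous.
Position 3: GCC, GCA, GCG → 3 synonymous.
Total: 0 + 0 + 3 = 3.

3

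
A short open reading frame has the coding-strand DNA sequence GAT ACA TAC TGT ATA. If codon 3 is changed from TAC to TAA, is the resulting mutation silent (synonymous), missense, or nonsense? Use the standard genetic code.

Position 9 falls in codon 3: TAC → Tyr.
After the substitution the codon is TAA → Stop.
The new codon is a stop codon, so this is a nonsense mutation.

nonsense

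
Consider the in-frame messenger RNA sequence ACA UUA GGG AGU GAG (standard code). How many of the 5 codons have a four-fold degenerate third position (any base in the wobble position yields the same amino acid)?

2

Codon 1 ACA (Thr): third position 4-fold.
Codon 2 UUA (Leu): third position 2-fold.
Codon 3 GGG (Gly): third position 4-fold.
Codon 4 AGU (Ser): third position 2-fold.
Codon 5 GAG (Glu): third position 2-fold.
Four-fold degenerate third positions: 2.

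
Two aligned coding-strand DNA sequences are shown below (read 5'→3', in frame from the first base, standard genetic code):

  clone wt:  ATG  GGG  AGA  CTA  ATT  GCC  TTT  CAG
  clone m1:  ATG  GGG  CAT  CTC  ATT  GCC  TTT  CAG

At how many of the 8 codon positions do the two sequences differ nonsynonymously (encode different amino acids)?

1

Codon 1: ATG Met / ATG Met — identical.
Codon 2: GGG Gly / GGG Gly — identical.
Codon 3: AGA Arg / CAT His — nonsynonymous.
Codon 4: CTA Leu / CTC Leu — synonymous.
Codon 5: ATT Ile / ATT Ile — identical.
Codon 6: GCC Ala / GCC Ala — identical.
Codon 7: TTT Phe / TTT Phe — identical.
Codon 8: CAG Gln / CAG Gln — identical.
Nonsynonymous differences: 1.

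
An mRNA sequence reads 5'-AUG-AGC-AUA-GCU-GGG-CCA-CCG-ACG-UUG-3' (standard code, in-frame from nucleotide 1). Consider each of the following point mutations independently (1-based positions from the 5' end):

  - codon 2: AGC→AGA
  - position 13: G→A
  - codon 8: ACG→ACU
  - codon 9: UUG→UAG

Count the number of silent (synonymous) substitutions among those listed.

Codon 2: AGC (Ser) → AGA (Arg) — missense.
Codon 5: GGG (Gly) → AGG (Arg) — missense.
Codon 8: ACG (Thr) → ACU (Thr) — synonymous.
Codon 9: UUG (Leu) → UAG (Stop) — nonsense.
Synonymous: 1 of 4.

1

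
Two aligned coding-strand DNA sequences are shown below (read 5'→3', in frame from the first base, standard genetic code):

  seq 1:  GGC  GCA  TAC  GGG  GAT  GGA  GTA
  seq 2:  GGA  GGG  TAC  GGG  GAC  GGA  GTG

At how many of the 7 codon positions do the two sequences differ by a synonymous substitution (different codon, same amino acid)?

Codon 1: GGC Gly / GGA Gly — synonymous.
Codon 2: GCA Ala / GGG Gly — nonsynonymous.
Codon 3: TAC Tyr / TAC Tyr — identical.
Codon 4: GGG Gly / GGG Gly — identical.
Codon 5: GAT Asp / GAC Asp — synonymous.
Codon 6: GGA Gly / GGA Gly — identical.
Codon 7: GTA Val / GTG Val — synonymous.
Synonymous differences: 3.

3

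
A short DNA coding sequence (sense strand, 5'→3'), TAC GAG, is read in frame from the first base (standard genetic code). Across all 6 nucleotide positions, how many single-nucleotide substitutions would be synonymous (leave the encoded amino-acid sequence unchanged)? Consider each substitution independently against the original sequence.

Codon 1 (TAC, Tyr): 1 synonymous substitution.
Codon 2 (GAG, Glu): 1 synonymous substitution.
Total: 1 + 1 = 2.

2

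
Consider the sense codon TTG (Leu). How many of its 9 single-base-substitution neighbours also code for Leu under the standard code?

Position 1: CTG → 1 synonymous.
Position 2: none → 0 synonymous.
Position 3: TTA → 1 synonymous.
Total: 1 + 0 + 1 = 2.

2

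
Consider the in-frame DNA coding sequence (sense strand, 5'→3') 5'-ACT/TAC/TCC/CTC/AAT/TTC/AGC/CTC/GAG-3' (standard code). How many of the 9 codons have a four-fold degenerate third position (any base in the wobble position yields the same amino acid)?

Codon 1 ACT (Thr): third position 4-fold.
Codon 2 TAC (Tyr): third position 2-fold.
Codon 3 TCC (Ser): third position 4-fold.
Codon 4 CTC (Leu): third position 4-fold.
Codon 5 AAT (Asn): third position 2-fold.
Codon 6 TTC (Phe): third position 2-fold.
Codon 7 AGC (Ser): third position 2-fold.
Codon 8 CTC (Leu): third position 4-fold.
Codon 9 GAG (Glu): third position 2-fold.
Four-fold degenerate third positions: 4.

4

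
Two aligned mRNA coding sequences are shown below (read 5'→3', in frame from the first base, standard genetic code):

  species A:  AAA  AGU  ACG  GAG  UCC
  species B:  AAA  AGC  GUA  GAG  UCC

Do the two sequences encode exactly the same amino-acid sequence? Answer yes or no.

Codon 1: AAA Lys / AAA Lys — identical.
Codon 2: AGU Ser / AGC Ser — synonymous.
Codon 3: ACG Thr / GUA Val — nonsynonymous.
Codon 4: GAG Glu / GAG Glu — identical.
Codon 5: UCC Ser / UCC Ser — identical.
Nonsynonymous differences: 1 → different protein.

no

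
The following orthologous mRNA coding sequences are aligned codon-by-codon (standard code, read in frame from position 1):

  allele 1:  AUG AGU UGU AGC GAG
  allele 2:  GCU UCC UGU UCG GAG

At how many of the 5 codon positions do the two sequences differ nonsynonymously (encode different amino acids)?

Codon 1: AUG Met / GCU Ala — nonsynonymous.
Codon 2: AGU Ser / UCC Ser — synonymous.
Codon 3: UGU Cys / UGU Cys — identical.
Codon 4: AGC Ser / UCG Ser — synonymous.
Codon 5: GAG Glu / GAG Glu — identical.
Nonsynonymous differences: 1.

1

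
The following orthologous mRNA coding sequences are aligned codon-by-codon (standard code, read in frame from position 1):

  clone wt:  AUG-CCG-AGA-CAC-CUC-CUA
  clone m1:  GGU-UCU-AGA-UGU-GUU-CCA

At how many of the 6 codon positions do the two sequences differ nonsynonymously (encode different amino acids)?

Codon 1: AUG Met / GGU Gly — nonsynonymous.
Codon 2: CCG Pro / UCU Ser — nonsynonymous.
Codon 3: AGA Arg / AGA Arg — identical.
Codon 4: CAC His / UGU Cys — nonsynonymous.
Codon 5: CUC Leu / GUU Val — nonsynonymous.
Codon 6: CUA Leu / CCA Pro — nonsynonymous.
Nonsynonymous differences: 5.

5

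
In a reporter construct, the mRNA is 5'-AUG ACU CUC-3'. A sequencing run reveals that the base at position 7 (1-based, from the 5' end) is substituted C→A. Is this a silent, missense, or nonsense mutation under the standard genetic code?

missense

Position 7 falls in codon 3: CUC → Leu.
After the substitution the codon is AUC → Ile.
Leu ≠ Ile, so this is a missense mutation.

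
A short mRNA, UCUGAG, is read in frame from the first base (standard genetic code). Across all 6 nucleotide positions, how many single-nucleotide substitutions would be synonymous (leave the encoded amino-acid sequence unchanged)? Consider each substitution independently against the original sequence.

4

Codon 1 (UCU, Ser): 3 synonymous substitutions.
Codon 2 (GAG, Glu): 1 synonymous substitution.
Total: 3 + 1 = 4.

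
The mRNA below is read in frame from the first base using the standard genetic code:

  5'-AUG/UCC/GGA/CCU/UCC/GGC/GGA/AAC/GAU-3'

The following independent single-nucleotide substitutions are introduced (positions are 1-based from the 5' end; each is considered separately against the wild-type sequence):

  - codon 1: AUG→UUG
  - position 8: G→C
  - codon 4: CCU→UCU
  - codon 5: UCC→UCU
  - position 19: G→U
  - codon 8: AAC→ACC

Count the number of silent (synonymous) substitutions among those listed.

1

Codon 1: AUG (Met) → UUG (Leu) — missense.
Codon 3: GGA (Gly) → GCA (Ala) — missense.
Codon 4: CCU (Pro) → UCU (Ser) — missense.
Codon 5: UCC (Ser) → UCU (Ser) — synonymous.
Codon 7: GGA (Gly) → UGA (Stop) — nonsense.
Codon 8: AAC (Asn) → ACC (Thr) — missense.
Synonymous: 1 of 6.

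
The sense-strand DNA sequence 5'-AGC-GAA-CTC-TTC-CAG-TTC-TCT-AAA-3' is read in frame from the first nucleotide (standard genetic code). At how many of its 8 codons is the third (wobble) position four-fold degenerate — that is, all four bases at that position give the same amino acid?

Codon 1 AGC (Ser): third position 2-fold.
Codon 2 GAA (Glu): third position 2-fold.
Codon 3 CTC (Leu): third position 4-fold.
Codon 4 TTC (Phe): third position 2-fold.
Codon 5 CAG (Gln): third position 2-fold.
Codon 6 TTC (Phe): third position 2-fold.
Codon 7 TCT (Ser): third position 4-fold.
Codon 8 AAA (Lys): third position 2-fold.
Four-fold degenerate third positions: 2.

2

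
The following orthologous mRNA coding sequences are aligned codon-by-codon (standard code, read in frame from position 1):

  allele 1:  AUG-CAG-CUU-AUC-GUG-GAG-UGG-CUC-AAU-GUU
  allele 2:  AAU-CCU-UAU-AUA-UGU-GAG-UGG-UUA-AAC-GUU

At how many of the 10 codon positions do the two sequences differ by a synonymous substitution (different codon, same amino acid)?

3

Codon 1: AUG Met / AAU Asn — nonsynonymous.
Codon 2: CAG Gln / CCU Pro — nonsynonymous.
Codon 3: CUU Leu / UAU Tyr — nonsynonymous.
Codon 4: AUC Ile / AUA Ile — synonymous.
Codon 5: GUG Val / UGU Cys — nonsynonymous.
Codon 6: GAG Glu / GAG Glu — identical.
Codon 7: UGG Trp / UGG Trp — identical.
Codon 8: CUC Leu / UUA Leu — synonymous.
Codon 9: AAU Asn / AAC Asn — synonymous.
Codon 10: GUU Val / GUU Val — identical.
Synonymous differences: 3.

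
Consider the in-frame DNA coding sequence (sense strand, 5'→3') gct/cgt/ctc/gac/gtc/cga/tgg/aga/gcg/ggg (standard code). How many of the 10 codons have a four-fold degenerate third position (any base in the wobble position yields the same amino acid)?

Codon 1 GCT (Ala): third position 4-fold.
Codon 2 CGT (Arg): third position 4-fold.
Codon 3 CTC (Leu): third position 4-fold.
Codon 4 GAC (Asp): third position 2-fold.
Codon 5 GTC (Val): third position 4-fold.
Codon 6 CGA (Arg): third position 4-fold.
Codon 7 TGG (Trp): third position 1-fold.
Codon 8 AGA (Arg): third position 2-fold.
Codon 9 GCG (Ala): third position 4-fold.
Codon 10 GGG (Gly): third position 4-fold.
Four-fold degenerate third positions: 7.

7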